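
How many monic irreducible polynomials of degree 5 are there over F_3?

x^(3^5) − x is the product of all monic irreducibles of degree dividing 5; Möbius inversion gives N = (1/5) Σ μ(5/d)·3^d.
Divisors of 5: 1, 5; μ(5/d) for each: -1, 1.
Σ = − 3^1 + 3^5 = 240.
N = 240/5 = 48.

48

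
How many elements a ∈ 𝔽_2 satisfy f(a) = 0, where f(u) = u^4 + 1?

Evaluate at each of the 2 elements of 𝔽_2:
f(0) = 1; f(1) = 0 → root.
Roots: {1}.

1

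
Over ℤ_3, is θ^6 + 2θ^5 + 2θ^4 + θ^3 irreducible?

No

Write P(θ) = θ^6 + 2θ^5 + 2θ^4 + θ^3.
Check for roots in ℤ_3: P(0) = 0 → root; P(1) = 0 → root; P(2) = 0 → root.
P(0) = 0, so (θ) divides P(θ); P is reducible.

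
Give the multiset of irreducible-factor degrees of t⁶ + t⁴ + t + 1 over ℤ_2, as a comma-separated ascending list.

Write f(t) = t⁶ + t⁴ + t + 1.
Roots in ℤ_2: f(0) = 1; f(1) = 0 → root.
Linear factors from roots: (t + 1).
Complete factorization: f(t) = (t + 1)·(t² + t + 1)·(t³ + t + 1).
Factor degrees with multiplicity: 1 + 2 + 3 = 6.

1, 2, 3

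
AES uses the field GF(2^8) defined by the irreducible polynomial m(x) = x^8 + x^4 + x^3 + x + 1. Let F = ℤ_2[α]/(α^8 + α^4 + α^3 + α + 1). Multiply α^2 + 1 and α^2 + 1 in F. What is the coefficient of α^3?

Multiply in ℤ_2[α]: (α^2 + 1)·(α^2 + 1) = α^4 + 1.
Reduced: α^4 + 1.

0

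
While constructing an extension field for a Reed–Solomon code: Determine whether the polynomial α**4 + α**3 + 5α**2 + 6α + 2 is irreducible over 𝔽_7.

Write f(α) = α**4 + α**3 + 5α**2 + 6α + 2.
Check for roots in 𝔽_7: f(0) = 2; f(1) = 1; f(2) = 2; f(3) = 5; f(4) = 6; f(5) = 4; f(6) = 1.
No roots, so no linear factors.
Degree-2 irreducible divisors: test the 21 monic irreducibles of degree 2 over GF(7).
None of them divide f (all give nonzero remainder).
No irreducible factor of degree ≤ 2 exists, so f is irreducible over GF(7).

Yes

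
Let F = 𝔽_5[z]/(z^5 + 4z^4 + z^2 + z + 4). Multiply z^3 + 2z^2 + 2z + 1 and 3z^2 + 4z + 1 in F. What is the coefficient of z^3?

Multiply in 𝔽_5[z]: (z^3 + 2z^2 + 2z + 1)·(3z^2 + 4z + 1) = 3z^5 + 3z^2 + z + 1.
Reduce using z^5 ≡ z^4 + 4z^2 + 4z + 1 (mod z^5 + 4z^4 + z^2 + z + 4).
Reduced: 3z^4 + 3z + 4.

0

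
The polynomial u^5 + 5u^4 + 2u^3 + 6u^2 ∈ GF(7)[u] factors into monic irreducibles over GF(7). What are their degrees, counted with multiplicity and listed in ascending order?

Write f(u) = u^5 + 5u^4 + 2u^3 + 6u^2.
Linear factors from roots: (u), (u + 6), (u + 4), (u + 2).
Complete factorization: f(u) = (u + 2)·(u + 4)·(u + 6)·(u)^2.
Factor degrees with multiplicity: 1 + 1 + 1 + 1 + 1 = 5.

1, 1, 1, 1, 1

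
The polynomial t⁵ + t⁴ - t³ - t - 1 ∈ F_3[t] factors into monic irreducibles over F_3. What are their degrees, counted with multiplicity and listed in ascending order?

5

Write h(t) = t⁵ + t⁴ - t³ - t - 1.
Roots in F_3: h(0) = 2; h(1) = 2; h(2) = 1.
Complete factorization: h(t) = (t⁵ + t⁴ - t³ - t - 1).
Factor degrees with multiplicity: 5 = 5.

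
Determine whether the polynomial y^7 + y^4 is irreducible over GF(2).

No

Write f(y) = y^7 + y^4.
Check for roots in GF(2): f(0) = 0 → root; f(1) = 0 → root.
f(0) = 0, so (y) divides f(y); f is reducible.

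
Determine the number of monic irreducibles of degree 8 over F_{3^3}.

35303625630

The number of monic irreducibles of degree 8 over GF(27) is (1/8)·Σ_{d∣8} μ(8/d) 27^d.
Divisors of 8: 1, 2, 4, 8; μ(8/d) for each: 0, 0, -1, 1.
Σ = − 27^4 + 27^8 = 282429005040.
N = 282429005040/8 = 35303625630.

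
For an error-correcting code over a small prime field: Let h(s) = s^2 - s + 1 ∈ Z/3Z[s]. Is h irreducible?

Check for roots in Z/3Z: h(0) = 1; h(1) = 1; h(2) = 0 → root.
h(2) = 0, so (s − 2) divides h(s); h is reducible.

No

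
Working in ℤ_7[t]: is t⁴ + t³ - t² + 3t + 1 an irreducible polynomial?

Yes

Write g(t) = t⁴ + t³ - t² + 3t + 1.
Check for roots in ℤ_7: g(0) = 1; g(1) = 5; g(2) = 6; g(3) = 4; g(4) = 2; g(5) = 6; g(6) = 4.
No roots, so no linear factors.
Degree-2 irreducible divisors: test the 21 monic irreducibles of degree 2 over GF(7).
None of them divide g (all give nonzero remainder).
No irreducible factor of degree ≤ 2 exists, so g is irreducible over GF(7).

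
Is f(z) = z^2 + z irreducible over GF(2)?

Check for roots in GF(2): f(0) = 0 → root; f(1) = 0 → root.
f(0) = 0, so (z) divides f(z); f is reducible.

No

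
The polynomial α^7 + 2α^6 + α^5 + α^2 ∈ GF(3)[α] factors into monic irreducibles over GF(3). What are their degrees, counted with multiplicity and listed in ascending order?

Write h(α) = α^7 + 2α^6 + α^5 + α^2.
Roots in GF(3): h(0) = 0 → root; h(1) = 2; h(2) = 1.
Linear factors from roots: (α).
Complete factorization: h(α) = (α)^2·(α^2 + 1)·(α^3 + 2α^2 + 1).
Factor degrees with multiplicity: 1 + 1 + 2 + 3 = 7.

1, 1, 2, 3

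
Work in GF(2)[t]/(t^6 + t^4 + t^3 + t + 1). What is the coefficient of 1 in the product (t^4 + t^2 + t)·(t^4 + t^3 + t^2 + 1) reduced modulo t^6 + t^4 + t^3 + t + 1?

Multiply in GF(2)[t]: (t^4 + t^2 + t)·(t^4 + t^3 + t^2 + 1) = t^8 + t^7 + t^4 + t^3 + t^2 + t.
Reduce using t^6 ≡ t^4 + t^3 + t + 1 (mod t^6 + t^4 + t^3 + t + 1).
Reduced: t^4 + t^3 + t^2 + t + 1.

1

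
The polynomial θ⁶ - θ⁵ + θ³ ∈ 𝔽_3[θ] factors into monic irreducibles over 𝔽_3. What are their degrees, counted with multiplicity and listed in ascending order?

Write g(θ) = θ⁶ - θ⁵ + θ³.
Roots in 𝔽_3: g(0) = 0 → root; g(1) = 1; g(2) = 1.
Linear factors from roots: (θ).
Complete factorization: g(θ) = (θ)^3·(θ³ - θ² + 1).
Factor degrees with multiplicity: 1 + 1 + 1 + 3 = 6.

1, 1, 1, 3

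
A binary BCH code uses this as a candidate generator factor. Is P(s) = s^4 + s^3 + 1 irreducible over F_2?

Yes

Check for roots in F_2: P(0) = 1; P(1) = 1.
No roots, so no linear factors.
Monic irreducibles of degree 2 over GF(2): s^2 + s + 1.
None of them divide P (all give nonzero remainder).
No irreducible factor of degree ≤ 2 exists, so P is irreducible over GF(2).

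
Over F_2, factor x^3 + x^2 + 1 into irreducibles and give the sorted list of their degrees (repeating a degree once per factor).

3

Write g(x) = x^3 + x^2 + 1.
Roots in F_2: g(0) = 1; g(1) = 1.
Complete factorization: g(x) = (x^3 + x^2 + 1).
Factor degrees with multiplicity: 3 = 3.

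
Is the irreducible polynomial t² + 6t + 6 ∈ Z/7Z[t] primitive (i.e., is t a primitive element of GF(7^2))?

Write f(t) = t² + 6t + 6.
|GF(7^2)^×| = 7^2 − 1 = 48. Prime factorization: 48 = 2^4·3.
f is primitive ⇔ t has order 48 in GF(7)[t]/(f), i.e. t^(48/q) ≠ 1 for each prime q | 48.
t^(24) mod f = 6.
t^(16) mod f = 1
Since t^(16) = 1, the order of t divides 16 < 48; not primitive.

No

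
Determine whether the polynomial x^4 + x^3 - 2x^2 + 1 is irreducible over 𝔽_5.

Write g(x) = x^4 + x^3 - 2x^2 + 1.
Check for roots in 𝔽_5: g(0) = 1; g(1) = 1; g(2) = 2; g(3) = 1; g(4) = 4.
No roots, so no linear factors.
Degree-2 irreducible divisors: test the 10 monic irreducibles of degree 2 over GF(5).
None of them divide g (all give nonzero remainder).
No irreducible factor of degree ≤ 2 exists, so g is irreducible over GF(5).

Yes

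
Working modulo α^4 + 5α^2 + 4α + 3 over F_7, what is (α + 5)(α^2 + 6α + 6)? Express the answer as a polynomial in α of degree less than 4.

Multiply in F_7[α]: (α + 5)·(α^2 + 6α + 6) = α^3 + 4α^2 + α + 2.
Reduced: α^3 + 4α^2 + α + 2.

α^3 + 4α^2 + α + 2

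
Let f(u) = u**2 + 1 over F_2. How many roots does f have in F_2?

Evaluate at each of the 2 elements of F_2:
f(0) = 1; f(1) = 0 → root.
Roots: {1}.

1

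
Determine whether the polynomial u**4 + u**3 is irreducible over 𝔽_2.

Write g(u) = u**4 + u**3.
Check for roots in 𝔽_2: g(0) = 0 → root; g(1) = 0 → root.
g(0) = 0, so (u) divides g(u); g is reducible.

No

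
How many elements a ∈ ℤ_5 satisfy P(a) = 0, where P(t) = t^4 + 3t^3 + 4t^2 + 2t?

Evaluate at each of the 5 elements of ℤ_5:
P(0) = 0 → root; P(1) = 0 → root; P(2) = 0 → root; P(3) = 4; P(4) = 0 → root.
Roots: {0, 1, 2, 4}.

4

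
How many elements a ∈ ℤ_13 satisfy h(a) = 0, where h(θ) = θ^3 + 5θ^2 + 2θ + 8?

1

Evaluate at each of the 13 elements of ℤ_13:
h(0) = 8; h(1) = 3; h(2) = 1; h(3) = 8; h(4) = 4; h(5) = 8; h(6) = 0 → root; h(7) = 12; h(8) = 11; h(9) = 3; h(10) = 7; h(11) = 3; h(12) = 10.
Roots: {6}.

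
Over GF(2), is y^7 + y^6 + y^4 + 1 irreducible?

No

Write h(y) = y^7 + y^6 + y^4 + 1.
Check for roots in GF(2): h(0) = 1; h(1) = 0 → root.
h(1) = 0, so (y − 1) divides h(y); h is reducible.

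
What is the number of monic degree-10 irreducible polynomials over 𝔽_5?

976248

Gauss's count: N_{5}(10) = (1/10) Σ_{d|10} μ(10/d)·5^d.
Divisors of 10: 1, 2, 5, 10; μ(10/d) for each: 1, -1, -1, 1.
Σ = 5^1 − 5^2 − 5^5 + 5^10 = 9762480.
N = 9762480/10 = 976248.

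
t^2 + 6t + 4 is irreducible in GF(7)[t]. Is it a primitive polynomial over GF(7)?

No

Write f(t) = t^2 + 6t + 4.
|GF(7^2)^×| = 7^2 − 1 = 48. Prime factorization: 48 = 2^4·3.
f is primitive ⇔ t has order 48 in GF(7)[t]/(f), i.e. t^(48/q) ≠ 1 for each prime q | 48.
t^(24) mod f = 1
t^(16) mod f = 2.
Since t^(24) = 1, the order of t divides 24 < 48; not primitive.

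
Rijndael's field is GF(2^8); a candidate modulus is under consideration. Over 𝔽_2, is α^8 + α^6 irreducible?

Write m(α) = α^8 + α^6.
Check for roots in 𝔽_2: m(0) = 0 → root; m(1) = 0 → root.
m(0) = 0, so (α) divides m(α); m is reducible.

No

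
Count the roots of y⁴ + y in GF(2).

2

Write P(y) = y⁴ + y.
Evaluate at each of the 2 elements of GF(2):
P(0) = 0 → root; P(1) = 0 → root.
Roots: {0, 1}.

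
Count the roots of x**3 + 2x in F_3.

Write P(x) = x**3 + 2x.
Evaluate at each of the 3 elements of F_3:
P(0) = 0 → root; P(1) = 0 → root; P(2) = 0 → root.
Roots: {0, 1, 2}.

3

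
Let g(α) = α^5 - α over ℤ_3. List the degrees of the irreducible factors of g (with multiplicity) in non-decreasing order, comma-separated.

Roots in ℤ_3: g(0) = 0 → root; g(1) = 0 → root; g(2) = 0 → root.
Linear factors from roots: (α), (α - 1), (α + 1).
Complete factorization: g(α) = (α)·(α + 1)·(α - 1)·(α^2 + 1).
Factor degrees with multiplicity: 1 + 1 + 1 + 2 = 5.

1, 1, 1, 2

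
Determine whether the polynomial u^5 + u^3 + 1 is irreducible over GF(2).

Write f(u) = u^5 + u^3 + 1.
Check for roots in GF(2): f(0) = 1; f(1) = 1.
No roots, so no linear factors.
Monic irreducibles of degree 2 over GF(2): u^2 + u + 1.
None of them divide f (all give nonzero remainder).
No irreducible factor of degree ≤ 2 exists, so f is irreducible over GF(2).

Yes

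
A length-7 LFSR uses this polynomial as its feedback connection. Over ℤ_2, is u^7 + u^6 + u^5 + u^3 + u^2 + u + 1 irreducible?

Write f(u) = u^7 + u^6 + u^5 + u^3 + u^2 + u + 1.
Check for roots in ℤ_2: f(0) = 1; f(1) = 1.
No roots, so no linear factors.
Monic irreducibles of degree 2 over GF(2): u^2 + u + 1.
None of them divide f (all give nonzero remainder).
Monic irreducibles of degree 3 over GF(2): u^3 + u + 1, u^3 + u^2 + 1.
None of them divide f (all give nonzero remainder).
No irreducible factor of degree ≤ 3 exists, so f is irreducible over GF(2).

Yes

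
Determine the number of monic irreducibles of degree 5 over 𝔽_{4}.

204

Gauss's count: N_{4}(5) = (1/5) Σ_{d|5} μ(5/d)·4^d.
Divisors of 5: 1, 5; μ(5/d) for each: -1, 1.
Σ = − 4^1 + 4^5 = 1020.
N = 1020/5 = 204.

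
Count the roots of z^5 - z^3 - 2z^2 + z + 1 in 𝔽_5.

1

Write g(z) = z^5 - z^3 - 2z^2 + z + 1.
Evaluate at each of the 5 elements of 𝔽_5:
g(0) = 1; g(1) = 0 → root; g(2) = 4; g(3) = 2; g(4) = 3.
Roots: {1}.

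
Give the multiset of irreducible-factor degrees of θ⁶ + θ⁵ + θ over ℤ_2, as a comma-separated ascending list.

Write g(θ) = θ⁶ + θ⁵ + θ.
Roots in ℤ_2: g(0) = 0 → root; g(1) = 1.
Linear factors from roots: (θ).
Complete factorization: g(θ) = (θ)·(θ² + θ + 1)·(θ³ + θ + 1).
Factor degrees with multiplicity: 1 + 2 + 3 = 6.

1, 2, 3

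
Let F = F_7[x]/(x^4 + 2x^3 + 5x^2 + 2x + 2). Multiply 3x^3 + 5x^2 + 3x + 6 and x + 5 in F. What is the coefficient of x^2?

6

Multiply in F_7[x]: (3x^3 + 5x^2 + 3x + 6)·(x + 5) = 3x^4 + 6x^3 + 2.
Reduce using x^4 ≡ 5x^3 + 2x^2 + 5x + 5 (mod x^4 + 2x^3 + 5x^2 + 2x + 2).
Reduced: 6x^2 + x + 3.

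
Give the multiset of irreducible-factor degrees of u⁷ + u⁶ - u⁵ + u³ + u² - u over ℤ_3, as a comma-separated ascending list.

Write h(u) = u⁷ + u⁶ - u⁵ + u³ + u² - u.
Roots in ℤ_3: h(0) = 0 → root; h(1) = 2; h(2) = 2.
Linear factors from roots: (u).
Complete factorization: h(u) = (u)·(u² - u - 1)·(u² + u - 1)^2.
Factor degrees with multiplicity: 1 + 2 + 2 + 2 = 7.

1, 2, 2, 2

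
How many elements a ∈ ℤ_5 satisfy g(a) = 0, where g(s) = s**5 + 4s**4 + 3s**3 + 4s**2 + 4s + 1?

1

Evaluate at each of the 5 elements of ℤ_5:
g(0) = 1; g(1) = 2; g(2) = 0 → root; g(3) = 2; g(4) = 1.
Roots: {2}.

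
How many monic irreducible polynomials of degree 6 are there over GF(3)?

x^(3^6) − x is the product of all monic irreducibles of degree dividing 6; Möbius inversion gives N = (1/6) Σ μ(6/d)·3^d.
Divisors of 6: 1, 2, 3, 6; μ(6/d) for each: 1, -1, -1, 1.
Σ = 3^1 − 3^2 − 3^3 + 3^6 = 696.
N = 696/6 = 116.

116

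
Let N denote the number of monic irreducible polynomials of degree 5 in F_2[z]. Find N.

6

Gauss's count: N_{2}(5) = (1/5) Σ_{d|5} μ(5/d)·2^d.
Divisors of 5: 1, 5; μ(5/d) for each: -1, 1.
Σ = − 2^1 + 2^5 = 30.
N = 30/5 = 6.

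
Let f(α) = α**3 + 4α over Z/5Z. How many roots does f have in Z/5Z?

Evaluate at each of the 5 elements of Z/5Z:
f(0) = 0 → root; f(1) = 0 → root; f(2) = 1; f(3) = 4; f(4) = 0 → root.
Roots: {0, 1, 4}.

3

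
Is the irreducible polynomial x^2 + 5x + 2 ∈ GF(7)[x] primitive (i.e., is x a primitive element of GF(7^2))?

Write f(x) = x^2 + 5x + 2.
|GF(7^2)^×| = 7^2 − 1 = 48. Prime factorization: 48 = 2^4·3.
f is primitive ⇔ x has order 48 in GF(7)[x]/(f), i.e. x^(48/q) ≠ 1 for each prime q | 48.
x^(24) mod f = 1
x^(16) mod f = 4.
Since x^(24) = 1, the order of x divides 24 < 48; not primitive.

No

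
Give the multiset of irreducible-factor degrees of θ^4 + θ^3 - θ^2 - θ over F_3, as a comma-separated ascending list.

1, 1, 1, 1

Write g(θ) = θ^4 + θ^3 - θ^2 - θ.
Roots in F_3: g(0) = 0 → root; g(1) = 0 → root; g(2) = 0 → root.
Linear factors from roots: (θ), (θ - 1), (θ + 1).
Complete factorization: g(θ) = (θ)·(θ - 1)·(θ + 1)^2.
Factor degrees with multiplicity: 1 + 1 + 1 + 1 = 4.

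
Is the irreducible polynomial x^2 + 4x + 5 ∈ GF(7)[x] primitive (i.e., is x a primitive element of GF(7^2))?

Write f(x) = x^2 + 4x + 5.
|GF(7^2)^×| = 7^2 − 1 = 48. Prime factorization: 48 = 2^4·3.
f is primitive ⇔ x has order 48 in GF(7)[x]/(f), i.e. x^(48/q) ≠ 1 for each prime q | 48.
x^(24) mod f = 6.
x^(16) mod f = 4.
None equal 1, so x has full order 48; f is primitive.

Yes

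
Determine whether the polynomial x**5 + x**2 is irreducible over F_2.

Write P(x) = x**5 + x**2.
Check for roots in F_2: P(0) = 0 → root; P(1) = 0 → root.
P(0) = 0, so (x) divides P(x); P is reducible.

No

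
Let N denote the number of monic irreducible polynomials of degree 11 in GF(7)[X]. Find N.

179756976

The number of monic irreducibles of degree 11 over GF(7) is (1/11)·Σ_{d∣11} μ(11/d) 7^d.
Divisors of 11: 1, 11; μ(11/d) for each: -1, 1.
Σ = − 7^1 + 7^11 = 1977326736.
N = 1977326736/11 = 179756976.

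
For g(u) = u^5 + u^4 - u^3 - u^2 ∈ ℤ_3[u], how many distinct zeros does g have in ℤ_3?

Evaluate at each of the 3 elements of ℤ_3:
g(0) = 0 → root; g(1) = 0 → root; g(2) = 0 → root.
Roots: {0, 1, 2}.

3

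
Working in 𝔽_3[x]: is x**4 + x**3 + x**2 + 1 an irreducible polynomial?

Write m(x) = x**4 + x**3 + x**2 + 1.
Check for roots in 𝔽_3: m(0) = 1; m(1) = 1; m(2) = 2.
No roots, so no linear factors.
Monic irreducibles of degree 2 over GF(3): x**2 + 1, x**2 + x - 1, x**2 - x - 1.
None of them divide m (all give nonzero remainder).
No irreducible factor of degree ≤ 2 exists, so m is irreducible over GF(3).

Yes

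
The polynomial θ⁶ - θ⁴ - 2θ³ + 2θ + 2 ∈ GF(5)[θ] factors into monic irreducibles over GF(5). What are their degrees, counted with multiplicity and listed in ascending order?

Write g(θ) = θ⁶ - θ⁴ - 2θ³ + 2θ + 2.
Roots in GF(5): g(0) = 2; g(1) = 2; g(2) = 3; g(3) = 2; g(4) = 2.
Complete factorization: g(θ) = (θ⁶ - θ⁴ - 2θ³ + 2θ + 2).
Factor degrees with multiplicity: 6 = 6.

6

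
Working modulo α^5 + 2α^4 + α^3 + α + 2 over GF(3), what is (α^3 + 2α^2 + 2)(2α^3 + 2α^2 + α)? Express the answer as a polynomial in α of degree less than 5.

2α^4 + α^3 + 2α^2 + 2α + 2

Multiply in GF(3)[α]: (α^3 + 2α^2 + 2)·(2α^3 + 2α^2 + α) = 2α^6 + 2α^4 + α^2 + 2α.
Reduce using α^5 ≡ α^4 + 2α^3 + 2α + 1 (mod α^5 + 2α^4 + α^3 + α + 2).
Reduced: 2α^4 + α^3 + 2α^2 + 2α + 2.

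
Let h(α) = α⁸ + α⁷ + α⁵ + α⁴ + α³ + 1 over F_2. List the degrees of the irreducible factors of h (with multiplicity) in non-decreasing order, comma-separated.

1, 2, 2, 3

Roots in F_2: h(0) = 1; h(1) = 0 → root.
Linear factors from roots: (α + 1).
Complete factorization: h(α) = (α + 1)·(α² + α + 1)^2·(α³ + α + 1).
Factor degrees with multiplicity: 1 + 2 + 2 + 3 = 8.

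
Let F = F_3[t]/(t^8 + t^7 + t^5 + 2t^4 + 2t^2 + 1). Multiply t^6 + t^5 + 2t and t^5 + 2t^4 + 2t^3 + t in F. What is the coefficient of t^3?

1

Multiply in F_3[t]: (t^6 + t^5 + 2t)·(t^5 + 2t^4 + 2t^3 + t) = t^11 + t^9 + 2t^8 + t^7 + t^5 + t^4 + 2t^2.
Reduce using t^8 ≡ 2t^7 + 2t^5 + t^4 + t^2 + 2 (mod t^8 + t^7 + t^5 + 2t^4 + 2t^2 + 1).
Reduced: t^7 + 2t^5 + 2t^4 + t^3 + 2t^2 + t + 1.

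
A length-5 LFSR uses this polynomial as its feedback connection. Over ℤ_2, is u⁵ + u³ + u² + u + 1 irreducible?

Yes

Write f(u) = u⁵ + u³ + u² + u + 1.
Check for roots in ℤ_2: f(0) = 1; f(1) = 1.
No roots, so no linear factors.
Monic irreducibles of degree 2 over GF(2): u² + u + 1.
None of them divide f (all give nonzero remainder).
No irreducible factor of degree ≤ 2 exists, so f is irreducible over GF(2).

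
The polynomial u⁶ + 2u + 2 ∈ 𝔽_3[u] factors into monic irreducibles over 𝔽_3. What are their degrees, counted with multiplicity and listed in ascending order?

6

Write h(u) = u⁶ + 2u + 2.
Roots in 𝔽_3: h(0) = 2; h(1) = 2; h(2) = 1.
Complete factorization: h(u) = (u⁶ + 2u + 2).
Factor degrees with multiplicity: 6 = 6.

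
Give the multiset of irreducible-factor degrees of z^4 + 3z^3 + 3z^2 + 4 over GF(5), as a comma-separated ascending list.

Write f(z) = z^4 + 3z^3 + 3z^2 + 4.
Roots in GF(5): f(0) = 4; f(1) = 1; f(2) = 1; f(3) = 3; f(4) = 0 → root.
Linear factors from roots: (z + 1).
Complete factorization: f(z) = (z + 1)·(z^3 + 2z^2 + z + 4).
Factor degrees with multiplicity: 1 + 3 = 4.

1, 3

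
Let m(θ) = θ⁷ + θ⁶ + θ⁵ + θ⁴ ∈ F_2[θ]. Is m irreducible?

No

Check for roots in F_2: m(0) = 0 → root; m(1) = 0 → root.
m(0) = 0, so (θ) divides m(θ); m is reducible.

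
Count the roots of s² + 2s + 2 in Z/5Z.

Write h(s) = s² + 2s + 2.
Evaluate at each of the 5 elements of Z/5Z:
h(0) = 2; h(1) = 0 → root; h(2) = 0 → root; h(3) = 2; h(4) = 1.
Roots: {1, 2}.

2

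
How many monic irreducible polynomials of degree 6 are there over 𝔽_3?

By the necklace-counting formula, N_3(6) = (1/6) Σ_{d|6} μ(6/d)·3^d.
Divisors of 6: 1, 2, 3, 6; μ(6/d) for each: 1, -1, -1, 1.
Σ = 3^1 − 3^2 − 3^3 + 3^6 = 696.
N = 696/6 = 116.

116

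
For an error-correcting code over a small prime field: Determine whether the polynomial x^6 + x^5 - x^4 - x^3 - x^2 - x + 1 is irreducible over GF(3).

Yes

Write m(x) = x^6 + x^5 - x^4 - x^3 - x^2 - x + 1.
Check for roots in GF(3): m(0) = 1; m(1) = 2; m(2) = 1.
No roots, so no linear factors.
Monic irreducibles of degree 2 over GF(3): x^2 + 1, x^2 + x - 1, x^2 - x - 1.
None of them divide m (all give nonzero remainder).
Degree-3 irreducible divisors: test the 8 monic irreducibles of degree 3 over GF(3).
None of them divide m (all give nonzero remainder).
No irreducible factor of degree ≤ 3 exists, so m is irreducible over GF(3).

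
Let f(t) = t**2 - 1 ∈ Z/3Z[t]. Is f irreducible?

No

Check for roots in Z/3Z: f(0) = 2; f(1) = 0 → root; f(2) = 0 → root.
f(1) = 0, so (t − 1) divides f(t); f is reducible.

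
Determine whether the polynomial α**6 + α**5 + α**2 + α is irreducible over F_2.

Write g(α) = α**6 + α**5 + α**2 + α.
Check for roots in F_2: g(0) = 0 → root; g(1) = 0 → root.
g(0) = 0, so (α) divides g(α); g is reducible.

No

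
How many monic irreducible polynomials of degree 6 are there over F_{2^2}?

By the necklace-counting formula, N_4(6) = (1/6) Σ_{d|6} μ(6/d)·4^d.
Divisors of 6: 1, 2, 3, 6; μ(6/d) for each: 1, -1, -1, 1.
Σ = 4^1 − 4^2 − 4^3 + 4^6 = 4020.
N = 4020/6 = 670.

670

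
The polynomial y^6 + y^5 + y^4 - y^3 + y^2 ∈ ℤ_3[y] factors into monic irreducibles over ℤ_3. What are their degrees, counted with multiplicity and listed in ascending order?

Write f(y) = y^6 + y^5 + y^4 - y^3 + y^2.
Roots in ℤ_3: f(0) = 0 → root; f(1) = 0 → root; f(2) = 0 → root.
Linear factors from roots: (y), (y - 1), (y + 1).
Complete factorization: f(y) = (y + 1)·(y - 1)·(y)^2·(y^2 + y - 1).
Factor degrees with multiplicity: 1 + 1 + 1 + 1 + 2 = 6.

1, 1, 1, 1, 2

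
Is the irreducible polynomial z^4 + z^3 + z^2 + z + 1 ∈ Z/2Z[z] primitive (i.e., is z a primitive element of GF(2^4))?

Write f(z) = z^4 + z^3 + z^2 + z + 1.
|GF(2^4)^×| = 2^4 − 1 = 15. Prime factorization: 15 = 3·5.
f is primitive ⇔ z has order 15 in GF(2)[z]/(f), i.e. z^(15/q) ≠ 1 for each prime q | 15.
z^(5) mod f = 1
z^(3) mod f = z^3.
Since z^(5) = 1, the order of z divides 5 < 15; not primitive.

No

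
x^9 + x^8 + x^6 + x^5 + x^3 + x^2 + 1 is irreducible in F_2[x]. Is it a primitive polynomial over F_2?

Write f(x) = x^9 + x^8 + x^6 + x^5 + x^3 + x^2 + 1.
|GF(2^9)^×| = 2^9 − 1 = 511. Prime factorization: 511 = 7·73.
f is primitive ⇔ x has order 511 in GF(2)[x]/(f), i.e. x^(511/q) ≠ 1 for each prime q | 511.
x^(73) mod f = x^8 + x^7 + x^6 + x^5 + x.
x^(7) mod f = x^7.
None equal 1, so x has full order 511; f is primitive.

Yes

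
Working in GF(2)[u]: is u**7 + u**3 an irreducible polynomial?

Write m(u) = u**7 + u**3.
Check for roots in GF(2): m(0) = 0 → root; m(1) = 0 → root.
m(0) = 0, so (u) divides m(u); m is reducible.

No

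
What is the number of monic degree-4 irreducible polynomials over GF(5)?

Gauss's count: N_{5}(4) = (1/4) Σ_{d|4} μ(4/d)·5^d.
Divisors of 4: 1, 2, 4; μ(4/d) for each: 0, -1, 1.
Σ = − 5^2 + 5^4 = 600.
N = 600/4 = 150.

150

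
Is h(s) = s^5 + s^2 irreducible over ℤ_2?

Check for roots in ℤ_2: h(0) = 0 → root; h(1) = 0 → root.
h(0) = 0, so (s) divides h(s); h is reducible.

No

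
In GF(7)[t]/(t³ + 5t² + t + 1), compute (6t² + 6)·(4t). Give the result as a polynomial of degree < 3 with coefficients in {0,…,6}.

Multiply in GF(7)[t]: (6t² + 6)·(4t) = 3t³ + 3t.
Reduce using t³ ≡ 2t² + 6t + 6 (mod t³ + 5t² + t + 1).
Reduced: 6t² + 4.

6t^2 + 4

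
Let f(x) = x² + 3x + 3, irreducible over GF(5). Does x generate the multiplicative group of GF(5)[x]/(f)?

Yes

|GF(5^2)^×| = 5^2 − 1 = 24. Prime factorization: 24 = 2^3·3.
f is primitive ⇔ x has order 24 in GF(5)[x]/(f), i.e. x^(24/q) ≠ 1 for each prime q | 24.
x^(12) mod f = 4.
x^(8) mod f = x + 1.
None equal 1, so x has full order 24; f is primitive.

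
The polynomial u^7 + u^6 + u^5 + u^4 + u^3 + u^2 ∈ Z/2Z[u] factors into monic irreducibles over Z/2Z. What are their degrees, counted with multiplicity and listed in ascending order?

Write f(u) = u^7 + u^6 + u^5 + u^4 + u^3 + u^2.
Roots in Z/2Z: f(0) = 0 → root; f(1) = 0 → root.
Linear factors from roots: (u), (u + 1).
Complete factorization: f(u) = (u + 1)·(u)^2·(u^2 + u + 1)^2.
Factor degrees with multiplicity: 1 + 1 + 1 + 2 + 2 = 7.

1, 1, 1, 2, 2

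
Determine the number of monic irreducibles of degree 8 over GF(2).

30

Gauss's count: N_{2}(8) = (1/8) Σ_{d|8} μ(8/d)·2^d.
Divisors of 8: 1, 2, 4, 8; μ(8/d) for each: 0, 0, -1, 1.
Σ = − 2^4 + 2^8 = 240.
N = 240/8 = 30.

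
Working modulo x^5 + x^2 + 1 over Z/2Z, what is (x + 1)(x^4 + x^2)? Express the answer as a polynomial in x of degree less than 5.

x^4 + x^3 + 1

Multiply in Z/2Z[x]: (x + 1)·(x^4 + x^2) = x^5 + x^4 + x^3 + x^2.
Reduce using x^5 ≡ x^2 + 1 (mod x^5 + x^2 + 1).
Reduced: x^4 + x^3 + 1.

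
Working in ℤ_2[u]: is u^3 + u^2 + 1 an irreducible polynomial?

Write f(u) = u^3 + u^2 + 1.
Check for roots in ℤ_2: f(0) = 1; f(1) = 1.
No roots. A degree-3 polynomial over a field with no linear factor is irreducible.

Yes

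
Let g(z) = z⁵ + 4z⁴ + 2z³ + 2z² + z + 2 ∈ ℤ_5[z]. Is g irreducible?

Check for roots in ℤ_5: g(0) = 2; g(1) = 2; g(2) = 4; g(3) = 4; g(4) = 4.
No roots, so no linear factors.
Degree-2 irreducible divisors: test the 10 monic irreducibles of degree 2 over GF(5).
None of them divide g (all give nonzero remainder).
No irreducible factor of degree ≤ 2 exists, so g is irreducible over GF(5).

Yes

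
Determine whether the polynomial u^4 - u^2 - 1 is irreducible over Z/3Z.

Yes

Write m(u) = u^4 - u^2 - 1.
Check for roots in Z/3Z: m(0) = 2; m(1) = 2; m(2) = 2.
No roots, so no linear factors.
Monic irreducibles of degree 2 over GF(3): u^2 + 1, u^2 + u - 1, u^2 - u - 1.
None of them divide m (all give nonzero remainder).
No irreducible factor of degree ≤ 2 exists, so m is irreducible over GF(3).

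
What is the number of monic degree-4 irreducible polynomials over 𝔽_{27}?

132678

Gauss's count: N_{27}(4) = (1/4) Σ_{d|4} μ(4/d)·27^d.
Divisors of 4: 1, 2, 4; μ(4/d) for each: 0, -1, 1.
Σ = − 27^2 + 27^4 = 530712.
N = 530712/4 = 132678.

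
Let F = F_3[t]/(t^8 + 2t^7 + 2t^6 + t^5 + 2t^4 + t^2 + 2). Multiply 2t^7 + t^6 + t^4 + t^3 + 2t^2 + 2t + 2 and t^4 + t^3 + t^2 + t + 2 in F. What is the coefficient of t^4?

0

Multiply in F_3[t]: (2t^7 + t^6 + t^4 + t^3 + 2t^2 + 2t + 2)·(t^4 + t^3 + t^2 + t + 2) = 2t^11 + t^8 + t^7 + 2t^3 + 2t^2 + 1.
Reduce using t^8 ≡ t^7 + t^6 + 2t^5 + t^4 + 2t^2 + 1 (mod t^8 + 2t^7 + 2t^6 + t^5 + 2t^4 + t^2 + 2).
Reduced: t^7 + 2t^2 + t.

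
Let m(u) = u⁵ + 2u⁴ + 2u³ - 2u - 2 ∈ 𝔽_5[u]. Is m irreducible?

Yes

Check for roots in 𝔽_5: m(0) = 3; m(1) = 1; m(2) = 4; m(3) = 1; m(4) = 4.
No roots, so no linear factors.
Degree-2 irreducible divisors: test the 10 monic irreducibles of degree 2 over GF(5).
None of them divide m (all give nonzero remainder).
No irreducible factor of degree ≤ 2 exists, so m is irreducible over GF(5).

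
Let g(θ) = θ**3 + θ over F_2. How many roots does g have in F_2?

2

Evaluate at each of the 2 elements of F_2:
g(0) = 0 → root; g(1) = 0 → root.
Roots: {0, 1}.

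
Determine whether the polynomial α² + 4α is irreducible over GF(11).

Write P(α) = α² + 4α.
Check each element of GF(11) for a root: P(0)=0, P(1)=5, P(2)=1, P(3)=10, P(4)=10, P(5)=1, P(6)=5, P(7)=0, P(8)=8, P(9)=7, P(10)=8.
P(0) = 0, so (α) divides P(α); P is reducible.

No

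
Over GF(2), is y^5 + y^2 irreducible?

No

Write h(y) = y^5 + y^2.
Check for roots in GF(2): h(0) = 0 → root; h(1) = 0 → root.
h(0) = 0, so (y) divides h(y); h is reducible.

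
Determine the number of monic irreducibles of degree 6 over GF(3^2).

x^(9^6) − x is the product of all monic irreducibles of degree dividing 6; Möbius inversion gives N = (1/6) Σ μ(6/d)·9^d.
Divisors of 6: 1, 2, 3, 6; μ(6/d) for each: 1, -1, -1, 1.
Σ = 9^1 − 9^2 − 9^3 + 9^6 = 530640.
N = 530640/6 = 88440.

88440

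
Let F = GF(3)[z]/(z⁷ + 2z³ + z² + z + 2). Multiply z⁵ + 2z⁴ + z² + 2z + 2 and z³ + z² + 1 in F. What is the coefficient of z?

Multiply in GF(3)[z]: (z⁵ + 2z⁴ + z² + 2z + 2)·(z³ + z² + 1) = z⁸ + 2z⁶ + 2z⁵ + 2z⁴ + z³ + 2z + 2.
Reduce using z⁷ ≡ z³ + 2z² + 2z + 1 (mod z⁷ + 2z³ + z² + z + 2).
Reduced: 2z⁶ + 2z⁵ + 2z² + 2.

0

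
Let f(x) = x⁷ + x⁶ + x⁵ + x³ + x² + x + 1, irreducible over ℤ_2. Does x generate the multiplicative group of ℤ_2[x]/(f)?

Yes

|GF(2^7)^×| = 2^7 − 1 = 127. Prime factorization: 127 = 127.
f is primitive ⇔ x has order 127 in GF(2)[x]/(f), i.e. x^(127/q) ≠ 1 for each prime q | 127.
x^(1) mod f = x.
None equal 1, so x has full order 127; f is primitive.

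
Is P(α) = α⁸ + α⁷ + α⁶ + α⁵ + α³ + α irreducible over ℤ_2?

No

Check for roots in ℤ_2: P(0) = 0 → root; P(1) = 0 → root.
P(0) = 0, so (α) divides P(α); P is reducible.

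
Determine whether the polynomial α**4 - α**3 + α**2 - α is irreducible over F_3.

Write h(α) = α**4 - α**3 + α**2 - α.
Check for roots in F_3: h(0) = 0 → root; h(1) = 0 → root; h(2) = 1.
h(0) = 0, so (α) divides h(α); h is reducible.

No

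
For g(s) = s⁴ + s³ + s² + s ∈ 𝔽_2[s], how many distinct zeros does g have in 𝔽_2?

Evaluate at each of the 2 elements of 𝔽_2:
g(0) = 0 → root; g(1) = 0 → root.
Roots: {0, 1}.

2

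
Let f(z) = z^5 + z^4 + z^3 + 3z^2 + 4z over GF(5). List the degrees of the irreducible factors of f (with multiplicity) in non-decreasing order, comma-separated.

Roots in GF(5): f(0) = 0 → root; f(1) = 0 → root; f(2) = 1; f(3) = 0 → root; f(4) = 3.
Linear factors from roots: (z), (z + 4), (z + 2).
Complete factorization: f(z) = (z)·(z + 2)·(z + 4)·(z^2 + 3).
Factor degrees with multiplicity: 1 + 1 + 1 + 2 = 5.

1, 1, 1, 2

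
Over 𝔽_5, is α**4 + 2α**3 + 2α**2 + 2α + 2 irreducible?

Yes

Write m(α) = α**4 + 2α**3 + 2α**2 + 2α + 2.
Check for roots in 𝔽_5: m(0) = 2; m(1) = 4; m(2) = 1; m(3) = 1; m(4) = 1.
No roots, so no linear factors.
Degree-2 irreducible divisors: test the 10 monic irreducibles of degree 2 over GF(5).
None of them divide m (all give nonzero remainder).
No irreducible factor of degree ≤ 2 exists, so m is irreducible over GF(5).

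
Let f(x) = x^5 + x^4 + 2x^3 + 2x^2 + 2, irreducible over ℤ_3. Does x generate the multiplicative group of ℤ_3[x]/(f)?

No

|GF(3^5)^×| = 3^5 − 1 = 242. Prime factorization: 242 = 2·11^2.
f is primitive ⇔ x has order 242 in GF(3)[x]/(f), i.e. x^(242/q) ≠ 1 for each prime q | 242.
x^(121) mod f = 1
x^(22) mod f = x^4 + 2x^3 + x^2 + 1.
Since x^(121) = 1, the order of x divides 121 < 242; not primitive.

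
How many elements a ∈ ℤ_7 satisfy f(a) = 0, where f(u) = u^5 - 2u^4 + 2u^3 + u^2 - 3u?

Evaluate at each of the 7 elements of ℤ_7:
f(0) = 0 → root; f(1) = 6; f(2) = 0 → root; f(3) = 2; f(4) = 0 → root; f(5) = 0 → root; f(6) = 6.
Roots: {0, 2, 4, 5}.

4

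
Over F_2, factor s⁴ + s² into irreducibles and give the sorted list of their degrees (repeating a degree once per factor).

Write f(s) = s⁴ + s².
Roots in F_2: f(0) = 0 → root; f(1) = 0 → root.
Linear factors from roots: (s), (s + 1).
Complete factorization: f(s) = (s)^2·(s + 1)^2.
Factor degrees with multiplicity: 1 + 1 + 1 + 1 = 4.

1, 1, 1, 1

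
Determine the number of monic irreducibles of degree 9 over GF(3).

2184

Gauss's count: N_{3}(9) = (1/9) Σ_{d|9} μ(9/d)·3^d.
Divisors of 9: 1, 3, 9; μ(9/d) for each: 0, -1, 1.
Σ = − 3^3 + 3^9 = 19656.
N = 19656/9 = 2184.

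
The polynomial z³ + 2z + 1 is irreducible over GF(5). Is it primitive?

Write f(z) = z³ + 2z + 1.
|GF(5^3)^×| = 5^3 − 1 = 124. Prime factorization: 124 = 2^2·31.
f is primitive ⇔ z has order 124 in GF(5)[z]/(f), i.e. z^(124/q) ≠ 1 for each prime q | 124.
z^(62) mod f = 1
z^(4) mod f = 3z² + 4z.
Since z^(62) = 1, the order of z divides 62 < 124; not primitive.

No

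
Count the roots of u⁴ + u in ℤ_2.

2

Write f(u) = u⁴ + u.
Evaluate at each of the 2 elements of ℤ_2:
f(0) = 0 → root; f(1) = 0 → root.
Roots: {0, 1}.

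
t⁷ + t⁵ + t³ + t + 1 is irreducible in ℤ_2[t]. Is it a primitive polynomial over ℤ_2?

Write f(t) = t⁷ + t⁵ + t³ + t + 1.
|GF(2^7)^×| = 2^7 − 1 = 127. Prime factorization: 127 = 127.
f is primitive ⇔ t has order 127 in GF(2)[t]/(f), i.e. t^(127/q) ≠ 1 for each prime q | 127.
t^(1) mod f = t.
None equal 1, so t has full order 127; f is primitive.

Yes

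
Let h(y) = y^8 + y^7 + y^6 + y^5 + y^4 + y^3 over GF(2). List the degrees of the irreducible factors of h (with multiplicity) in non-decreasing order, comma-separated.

Roots in GF(2): h(0) = 0 → root; h(1) = 0 → root.
Linear factors from roots: (y), (y + 1).
Complete factorization: h(y) = (y + 1)·(y)^3·(y^2 + y + 1)^2.
Factor degrees with multiplicity: 1 + 1 + 1 + 1 + 2 + 2 = 8.

1, 1, 1, 1, 2, 2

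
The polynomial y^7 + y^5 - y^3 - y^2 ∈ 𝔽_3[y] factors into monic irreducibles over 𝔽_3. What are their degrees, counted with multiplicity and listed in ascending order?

Write h(y) = y^7 + y^5 - y^3 - y^2.
Roots in 𝔽_3: h(0) = 0 → root; h(1) = 0 → root; h(2) = 1.
Linear factors from roots: (y), (y - 1).
Complete factorization: h(y) = (y - 1)·(y)^2·(y^2 - y - 1)^2.
Factor degrees with multiplicity: 1 + 1 + 1 + 2 + 2 = 7.

1, 1, 1, 2, 2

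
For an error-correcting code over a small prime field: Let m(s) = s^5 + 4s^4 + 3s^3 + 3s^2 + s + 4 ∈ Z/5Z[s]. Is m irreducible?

Yes

Check for roots in Z/5Z: m(0) = 4; m(1) = 1; m(2) = 3; m(3) = 2; m(4) = 1.
No roots, so no linear factors.
Degree-2 irreducible divisors: test the 10 monic irreducibles of degree 2 over GF(5).
None of them divide m (all give nonzero remainder).
No irreducible factor of degree ≤ 2 exists, so m is irreducible over GF(5).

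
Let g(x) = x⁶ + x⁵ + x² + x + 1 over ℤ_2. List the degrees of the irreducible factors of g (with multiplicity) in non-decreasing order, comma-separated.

6

Roots in ℤ_2: g(0) = 1; g(1) = 1.
Complete factorization: g(x) = (x⁶ + x⁵ + x² + x + 1).
Factor degrees with multiplicity: 6 = 6.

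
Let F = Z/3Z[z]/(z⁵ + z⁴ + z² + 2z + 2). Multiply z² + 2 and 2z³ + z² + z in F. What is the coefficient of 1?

2

Multiply in Z/3Z[z]: (z² + 2)·(2z³ + z² + z) = 2z⁵ + z⁴ + 2z³ + 2z² + 2z.
Reduce using z⁵ ≡ 2z⁴ + 2z² + z + 1 (mod z⁵ + z⁴ + z² + 2z + 2).
Reduced: 2z⁴ + 2z³ + z + 2.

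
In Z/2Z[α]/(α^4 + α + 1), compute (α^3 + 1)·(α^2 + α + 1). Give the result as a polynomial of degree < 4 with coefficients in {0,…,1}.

Multiply in Z/2Z[α]: (α^3 + 1)·(α^2 + α + 1) = α^5 + α^4 + α^3 + α^2 + α + 1.
Reduce using α^4 ≡ α + 1 (mod α^4 + α + 1).
Reduced: α^3 + α.

α^3 + α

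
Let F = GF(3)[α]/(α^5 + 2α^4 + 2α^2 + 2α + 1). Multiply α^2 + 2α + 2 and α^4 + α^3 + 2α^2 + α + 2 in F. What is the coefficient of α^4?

Multiply in GF(3)[α]: (α^2 + 2α + 2)·(α^4 + α^3 + 2α^2 + α + 2) = α^6 + α^3 + 2α^2 + 1.
Reduce using α^5 ≡ α^4 + α^2 + α + 2 (mod α^5 + 2α^4 + 2α^2 + 2α + 1).
Reduced: α^4 + 2α^3 + α^2.

1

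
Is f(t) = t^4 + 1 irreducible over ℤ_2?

Check for roots in ℤ_2: f(0) = 1; f(1) = 0 → root.
f(1) = 0, so (t − 1) divides f(t); f is reducible.

No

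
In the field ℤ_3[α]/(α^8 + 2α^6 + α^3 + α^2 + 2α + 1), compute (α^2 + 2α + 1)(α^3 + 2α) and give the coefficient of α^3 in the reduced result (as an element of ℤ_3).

0

Multiply in ℤ_3[α]: (α^2 + 2α + 1)·(α^3 + 2α) = α^5 + 2α^4 + α^2 + 2α.
Reduced: α^5 + 2α^4 + α^2 + 2α.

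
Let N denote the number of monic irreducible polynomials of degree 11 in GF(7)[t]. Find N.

179756976

x^(7^11) − x is the product of all monic irreducibles of degree dividing 11; Möbius inversion gives N = (1/11) Σ μ(11/d)·7^d.
Divisors of 11: 1, 11; μ(11/d) for each: -1, 1.
Σ = − 7^1 + 7^11 = 1977326736.
N = 1977326736/11 = 179756976.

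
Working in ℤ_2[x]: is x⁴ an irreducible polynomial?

Write g(x) = x⁴.
Check for roots in ℤ_2: g(0) = 0 → root; g(1) = 1.
g(0) = 0, so (x) divides g(x); g is reducible.

No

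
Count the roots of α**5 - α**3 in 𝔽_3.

Write P(α) = α**5 - α**3.
Evaluate at each of the 3 elements of 𝔽_3:
P(0) = 0 → root; P(1) = 0 → root; P(2) = 0 → root.
Roots: {0, 1, 2}.

3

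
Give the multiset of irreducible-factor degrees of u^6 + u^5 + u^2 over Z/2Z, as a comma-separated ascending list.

Write f(u) = u^6 + u^5 + u^2.
Roots in Z/2Z: f(0) = 0 → root; f(1) = 1.
Linear factors from roots: (u).
Complete factorization: f(u) = (u)^2·(u^4 + u^3 + 1).
Factor degrees with multiplicity: 1 + 1 + 4 = 6.

1, 1, 4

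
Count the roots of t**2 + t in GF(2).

2

Write g(t) = t**2 + t.
Evaluate at each of the 2 elements of GF(2):
g(0) = 0 → root; g(1) = 0 → root.
Roots: {0, 1}.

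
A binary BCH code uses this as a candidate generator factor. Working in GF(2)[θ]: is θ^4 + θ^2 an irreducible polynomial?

No

Write m(θ) = θ^4 + θ^2.
Check for roots in GF(2): m(0) = 0 → root; m(1) = 0 → root.
m(0) = 0, so (θ) divides m(θ); m is reducible.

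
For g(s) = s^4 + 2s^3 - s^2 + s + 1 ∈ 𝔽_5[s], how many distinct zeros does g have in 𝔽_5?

1

Evaluate at each of the 5 elements of 𝔽_5:
g(0) = 1; g(1) = 4; g(2) = 1; g(3) = 0 → root; g(4) = 3.
Roots: {3}.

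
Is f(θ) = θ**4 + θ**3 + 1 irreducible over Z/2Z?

Yes

Check for roots in Z/2Z: f(0) = 1; f(1) = 1.
No roots, so no linear factors.
Monic irreducibles of degree 2 over GF(2): θ**2 + θ + 1.
None of them divide f (all give nonzero remainder).
No irreducible factor of degree ≤ 2 exists, so f is irreducible over GF(2).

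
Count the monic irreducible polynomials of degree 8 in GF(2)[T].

By the necklace-counting formula, N_2(8) = (1/8) Σ_{d|8} μ(8/d)·2^d.
Divisors of 8: 1, 2, 4, 8; μ(8/d) for each: 0, 0, -1, 1.
Σ = − 2^4 + 2^8 = 240.
N = 240/8 = 30.

30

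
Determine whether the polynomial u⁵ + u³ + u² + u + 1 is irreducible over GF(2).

Write h(u) = u⁵ + u³ + u² + u + 1.
Check for roots in GF(2): h(0) = 1; h(1) = 1.
No roots, so no linear factors.
Monic irreducibles of degree 2 over GF(2): u² + u + 1.
None of them divide h (all give nonzero remainder).
No irreducible factor of degree ≤ 2 exists, so h is irreducible over GF(2).

Yes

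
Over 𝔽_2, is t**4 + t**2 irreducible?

Write g(t) = t**4 + t**2.
Check for roots in 𝔽_2: g(0) = 0 → root; g(1) = 0 → root.
g(0) = 0, so (t) divides g(t); g is reducible.

No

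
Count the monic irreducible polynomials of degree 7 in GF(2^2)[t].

2340

x^(4^7) − x is the product of all monic irreducibles of degree dividing 7; Möbius inversion gives N = (1/7) Σ μ(7/d)·4^d.
Divisors of 7: 1, 7; μ(7/d) for each: -1, 1.
Σ = − 4^1 + 4^7 = 16380.
N = 16380/7 = 2340.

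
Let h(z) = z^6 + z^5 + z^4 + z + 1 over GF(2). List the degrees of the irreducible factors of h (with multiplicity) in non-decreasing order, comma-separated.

6

Roots in GF(2): h(0) = 1; h(1) = 1.
Complete factorization: h(z) = (z^6 + z^5 + z^4 + z + 1).
Factor degrees with multiplicity: 6 = 6.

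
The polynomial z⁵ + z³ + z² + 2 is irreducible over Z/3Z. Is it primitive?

No

Write f(z) = z⁵ + z³ + z² + 2.
|GF(3^5)^×| = 3^5 − 1 = 242. Prime factorization: 242 = 2·11^2.
f is primitive ⇔ z has order 242 in GF(3)[z]/(f), i.e. z^(242/q) ≠ 1 for each prime q | 242.
z^(121) mod f = 1
z^(22) mod f = z⁴ + 2z² + 2z + 2.
Since z^(121) = 1, the order of z divides 121 < 242; not primitive.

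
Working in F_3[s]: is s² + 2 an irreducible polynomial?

No

Write m(s) = s² + 2.
Check for roots in F_3: m(0) = 2; m(1) = 0 → root; m(2) = 0 → root.
m(1) = 0, so (s − 1) divides m(s); m is reducible.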